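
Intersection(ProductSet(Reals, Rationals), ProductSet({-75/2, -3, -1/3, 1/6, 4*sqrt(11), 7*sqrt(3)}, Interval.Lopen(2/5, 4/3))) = ProductSet({-75/2, -3, -1/3, 1/6, 4*sqrt(11), 7*sqrt(3)}, Intersection(Interval.Lopen(2/5, 4/3), Rationals))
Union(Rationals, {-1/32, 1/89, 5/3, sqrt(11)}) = Union({sqrt(11)}, Rationals)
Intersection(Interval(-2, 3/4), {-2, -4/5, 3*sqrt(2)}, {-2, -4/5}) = {-2, -4/5}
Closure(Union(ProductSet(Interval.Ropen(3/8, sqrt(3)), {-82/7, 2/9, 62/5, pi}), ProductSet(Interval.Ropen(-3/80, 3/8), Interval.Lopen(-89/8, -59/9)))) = Union(ProductSet({-3/80, 3/8}, Interval(-89/8, -59/9)), ProductSet(Interval(-3/80, 3/8), {-89/8, -59/9}), ProductSet(Interval.Ropen(-3/80, 3/8), Interval.Lopen(-89/8, -59/9)), ProductSet(Interval(3/8, sqrt(3)), {-82/7, 2/9, 62/5, pi}))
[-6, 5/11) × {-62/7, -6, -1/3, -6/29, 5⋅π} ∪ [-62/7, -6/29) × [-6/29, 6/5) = ([-62/7, -6/29) × [-6/29, 6/5)) ∪ ([-6, 5/11) × {-62/7, -6, -1/3, -6/29, 5⋅π})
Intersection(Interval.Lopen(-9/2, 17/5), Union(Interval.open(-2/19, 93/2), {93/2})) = Interval.Lopen(-2/19, 17/5)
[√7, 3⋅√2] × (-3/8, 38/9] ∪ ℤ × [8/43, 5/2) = (ℤ × [8/43, 5/2)) ∪ ([√7, 3⋅√2] × (-3/8, 38/9])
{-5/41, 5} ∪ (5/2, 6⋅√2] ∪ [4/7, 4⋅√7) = {-5/41} ∪ [4/7, 4⋅√7)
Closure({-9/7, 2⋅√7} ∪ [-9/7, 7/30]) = [-9/7, 7/30] ∪ {2⋅√7}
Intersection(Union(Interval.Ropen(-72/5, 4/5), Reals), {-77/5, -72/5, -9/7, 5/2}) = {-77/5, -72/5, -9/7, 5/2}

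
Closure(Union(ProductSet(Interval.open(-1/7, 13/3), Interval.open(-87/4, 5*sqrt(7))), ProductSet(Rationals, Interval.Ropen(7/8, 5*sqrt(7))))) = Union(ProductSet({-1/7, 13/3}, Interval(-87/4, 5*sqrt(7))), ProductSet(Interval(-1/7, 13/3), {-87/4, 5*sqrt(7)}), ProductSet(Interval.open(-1/7, 13/3), Interval.open(-87/4, 5*sqrt(7))), ProductSet(Rationals, Interval.Ropen(7/8, 5*sqrt(7))), ProductSet(Reals, {5*sqrt(7)}), ProductSet(Union(Interval(-oo, -1/7), Interval(13/3, oo)), Interval(7/8, 5*sqrt(7))))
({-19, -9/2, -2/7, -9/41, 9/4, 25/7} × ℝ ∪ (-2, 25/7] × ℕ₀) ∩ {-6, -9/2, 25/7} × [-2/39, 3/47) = {-9/2, 25/7} × [-2/39, 3/47)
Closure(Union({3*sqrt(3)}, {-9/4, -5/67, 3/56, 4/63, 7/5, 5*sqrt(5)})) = {-9/4, -5/67, 3/56, 4/63, 7/5, 3*sqrt(3), 5*sqrt(5)}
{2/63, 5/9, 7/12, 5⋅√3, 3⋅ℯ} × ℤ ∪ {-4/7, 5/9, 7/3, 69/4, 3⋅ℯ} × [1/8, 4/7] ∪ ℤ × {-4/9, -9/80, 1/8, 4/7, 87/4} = (ℤ × {-4/9, -9/80, 1/8, 4/7, 87/4}) ∪ ({-4/7, 5/9, 7/3, 69/4, 3⋅ℯ} × [1/8, 4/7]) ∪ ({2/63, 5/9, 7/12, 5⋅√3, 3⋅ℯ} × ℤ)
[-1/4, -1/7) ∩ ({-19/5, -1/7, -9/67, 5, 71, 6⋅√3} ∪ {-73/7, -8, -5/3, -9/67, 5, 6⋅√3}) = ∅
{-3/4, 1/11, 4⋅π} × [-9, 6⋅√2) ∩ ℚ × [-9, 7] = {-3/4, 1/11} × [-9, 7]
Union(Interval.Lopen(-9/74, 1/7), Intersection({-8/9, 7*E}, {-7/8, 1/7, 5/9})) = Interval.Lopen(-9/74, 1/7)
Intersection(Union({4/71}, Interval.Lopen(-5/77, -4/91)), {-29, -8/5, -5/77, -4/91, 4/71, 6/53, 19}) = {-4/91, 4/71}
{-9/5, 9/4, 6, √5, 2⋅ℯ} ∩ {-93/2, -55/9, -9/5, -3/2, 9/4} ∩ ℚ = {-9/5, 9/4}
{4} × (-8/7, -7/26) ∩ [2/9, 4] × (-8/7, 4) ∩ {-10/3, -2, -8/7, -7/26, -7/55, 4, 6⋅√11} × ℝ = {4} × (-8/7, -7/26)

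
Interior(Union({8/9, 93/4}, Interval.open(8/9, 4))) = Interval.open(8/9, 4)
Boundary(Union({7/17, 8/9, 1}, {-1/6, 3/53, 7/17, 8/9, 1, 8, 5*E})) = {-1/6, 3/53, 7/17, 8/9, 1, 8, 5*E}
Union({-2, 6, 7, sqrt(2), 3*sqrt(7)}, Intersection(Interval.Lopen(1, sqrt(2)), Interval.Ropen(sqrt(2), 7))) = {-2, 6, 7, sqrt(2), 3*sqrt(7)}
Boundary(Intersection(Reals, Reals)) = EmptySet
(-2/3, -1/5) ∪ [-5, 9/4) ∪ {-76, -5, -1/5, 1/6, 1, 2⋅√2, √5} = {-76, 2⋅√2} ∪ [-5, 9/4)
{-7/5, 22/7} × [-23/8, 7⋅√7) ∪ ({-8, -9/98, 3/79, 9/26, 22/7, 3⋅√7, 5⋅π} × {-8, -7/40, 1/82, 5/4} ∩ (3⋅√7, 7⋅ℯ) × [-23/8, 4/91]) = ({5⋅π} × {-7/40, 1/82}) ∪ ({-7/5, 22/7} × [-23/8, 7⋅√7))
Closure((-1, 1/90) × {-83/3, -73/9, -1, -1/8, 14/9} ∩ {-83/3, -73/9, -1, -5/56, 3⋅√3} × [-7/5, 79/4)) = {-5/56} × {-1, -1/8, 14/9}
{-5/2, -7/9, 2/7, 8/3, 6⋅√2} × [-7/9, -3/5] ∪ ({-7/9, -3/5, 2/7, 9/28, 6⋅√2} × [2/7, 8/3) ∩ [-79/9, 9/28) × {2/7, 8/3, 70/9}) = ({-7/9, -3/5, 2/7} × {2/7}) ∪ ({-5/2, -7/9, 2/7, 8/3, 6⋅√2} × [-7/9, -3/5])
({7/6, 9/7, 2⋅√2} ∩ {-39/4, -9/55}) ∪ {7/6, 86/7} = {7/6, 86/7}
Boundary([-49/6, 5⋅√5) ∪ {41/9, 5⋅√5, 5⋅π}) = {-49/6, 5⋅√5, 5⋅π}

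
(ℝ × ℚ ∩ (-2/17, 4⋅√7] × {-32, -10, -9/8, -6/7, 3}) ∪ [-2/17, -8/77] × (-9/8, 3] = ([-2/17, -8/77] × (-9/8, 3]) ∪ ((-2/17, 4⋅√7] × {-32, -10, -9/8, -6/7, 3})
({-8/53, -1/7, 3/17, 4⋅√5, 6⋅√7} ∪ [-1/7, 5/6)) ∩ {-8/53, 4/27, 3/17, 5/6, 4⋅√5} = {-8/53, 4/27, 3/17, 4⋅√5}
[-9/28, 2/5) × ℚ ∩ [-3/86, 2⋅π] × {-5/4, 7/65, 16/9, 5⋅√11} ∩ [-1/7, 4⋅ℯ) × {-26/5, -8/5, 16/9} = [-3/86, 2/5) × {16/9}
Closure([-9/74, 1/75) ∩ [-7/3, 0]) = [-9/74, 0]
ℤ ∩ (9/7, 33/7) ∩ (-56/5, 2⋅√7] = {2, 3, 4}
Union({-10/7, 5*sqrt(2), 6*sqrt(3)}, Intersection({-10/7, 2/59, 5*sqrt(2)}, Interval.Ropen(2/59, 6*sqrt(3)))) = {-10/7, 2/59, 5*sqrt(2), 6*sqrt(3)}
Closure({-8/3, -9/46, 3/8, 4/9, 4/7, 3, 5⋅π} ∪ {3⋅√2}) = {-8/3, -9/46, 3/8, 4/9, 4/7, 3, 3⋅√2, 5⋅π}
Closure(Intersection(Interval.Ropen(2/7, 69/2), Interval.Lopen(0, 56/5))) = Interval(2/7, 56/5)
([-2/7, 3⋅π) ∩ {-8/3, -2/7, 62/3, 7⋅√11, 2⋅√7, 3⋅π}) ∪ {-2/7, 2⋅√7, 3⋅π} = {-2/7, 2⋅√7, 3⋅π}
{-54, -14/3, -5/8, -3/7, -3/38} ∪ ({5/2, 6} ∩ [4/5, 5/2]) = {-54, -14/3, -5/8, -3/7, -3/38, 5/2}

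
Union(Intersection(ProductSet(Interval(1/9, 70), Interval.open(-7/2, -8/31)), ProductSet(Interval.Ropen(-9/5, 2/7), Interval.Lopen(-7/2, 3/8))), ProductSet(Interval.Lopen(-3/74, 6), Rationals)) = Union(ProductSet(Interval.Lopen(-3/74, 6), Rationals), ProductSet(Interval.Ropen(1/9, 2/7), Interval.open(-7/2, -8/31)))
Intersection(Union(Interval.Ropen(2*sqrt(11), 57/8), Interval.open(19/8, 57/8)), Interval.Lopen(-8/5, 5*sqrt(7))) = Interval.open(19/8, 57/8)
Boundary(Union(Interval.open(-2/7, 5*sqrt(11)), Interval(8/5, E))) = {-2/7, 5*sqrt(11)}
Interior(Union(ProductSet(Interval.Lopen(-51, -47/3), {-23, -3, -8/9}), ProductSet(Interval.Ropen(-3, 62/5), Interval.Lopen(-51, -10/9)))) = ProductSet(Interval.open(-3, 62/5), Interval.open(-51, -10/9))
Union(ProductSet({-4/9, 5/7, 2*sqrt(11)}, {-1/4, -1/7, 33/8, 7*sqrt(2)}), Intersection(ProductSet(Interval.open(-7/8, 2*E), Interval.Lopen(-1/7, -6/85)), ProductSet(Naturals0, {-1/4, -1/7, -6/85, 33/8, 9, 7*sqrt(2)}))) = Union(ProductSet({-4/9, 5/7, 2*sqrt(11)}, {-1/4, -1/7, 33/8, 7*sqrt(2)}), ProductSet(Range(0, 6, 1), {-6/85}))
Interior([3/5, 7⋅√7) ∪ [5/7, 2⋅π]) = (3/5, 7⋅√7)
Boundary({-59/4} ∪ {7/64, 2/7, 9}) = {-59/4, 7/64, 2/7, 9}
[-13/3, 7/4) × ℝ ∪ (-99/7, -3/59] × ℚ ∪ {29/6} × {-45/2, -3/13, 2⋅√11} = ((-99/7, -3/59] × ℚ) ∪ ([-13/3, 7/4) × ℝ) ∪ ({29/6} × {-45/2, -3/13, 2⋅√11})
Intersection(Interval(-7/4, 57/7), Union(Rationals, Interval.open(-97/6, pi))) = Union(Intersection(Interval(-7/4, 57/7), Rationals), Interval.Ropen(-7/4, pi))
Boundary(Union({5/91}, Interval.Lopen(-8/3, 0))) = {-8/3, 0, 5/91}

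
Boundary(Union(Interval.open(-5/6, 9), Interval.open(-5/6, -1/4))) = {-5/6, 9}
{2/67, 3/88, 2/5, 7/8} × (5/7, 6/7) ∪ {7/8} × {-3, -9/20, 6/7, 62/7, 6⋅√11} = ({2/67, 3/88, 2/5, 7/8} × (5/7, 6/7)) ∪ ({7/8} × {-3, -9/20, 6/7, 62/7, 6⋅√11})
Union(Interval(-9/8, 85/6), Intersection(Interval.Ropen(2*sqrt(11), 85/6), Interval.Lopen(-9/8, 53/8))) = Interval(-9/8, 85/6)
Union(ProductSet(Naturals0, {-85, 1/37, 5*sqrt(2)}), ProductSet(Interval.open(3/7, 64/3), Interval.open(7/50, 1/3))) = Union(ProductSet(Interval.open(3/7, 64/3), Interval.open(7/50, 1/3)), ProductSet(Naturals0, {-85, 1/37, 5*sqrt(2)}))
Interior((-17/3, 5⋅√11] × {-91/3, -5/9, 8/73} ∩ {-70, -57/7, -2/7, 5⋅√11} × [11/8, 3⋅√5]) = ∅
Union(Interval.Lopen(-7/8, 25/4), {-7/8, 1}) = Interval(-7/8, 25/4)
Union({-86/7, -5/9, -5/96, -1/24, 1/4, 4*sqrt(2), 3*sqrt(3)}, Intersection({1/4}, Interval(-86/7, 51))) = {-86/7, -5/9, -5/96, -1/24, 1/4, 4*sqrt(2), 3*sqrt(3)}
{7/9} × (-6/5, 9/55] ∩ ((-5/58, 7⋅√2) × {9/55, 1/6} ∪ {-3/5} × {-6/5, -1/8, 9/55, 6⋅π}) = {7/9} × {9/55}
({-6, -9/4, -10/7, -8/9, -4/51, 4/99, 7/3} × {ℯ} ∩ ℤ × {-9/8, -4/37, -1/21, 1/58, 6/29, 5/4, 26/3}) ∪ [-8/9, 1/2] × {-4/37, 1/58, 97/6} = [-8/9, 1/2] × {-4/37, 1/58, 97/6}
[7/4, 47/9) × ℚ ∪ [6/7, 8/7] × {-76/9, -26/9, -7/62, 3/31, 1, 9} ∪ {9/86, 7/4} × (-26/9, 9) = ([7/4, 47/9) × ℚ) ∪ ({9/86, 7/4} × (-26/9, 9)) ∪ ([6/7, 8/7] × {-76/9, -26/9, -7/62, 3/31, 1, 9})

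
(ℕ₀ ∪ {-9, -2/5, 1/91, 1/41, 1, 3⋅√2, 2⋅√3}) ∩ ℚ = {-9, -2/5, 1/91, 1/41} ∪ ℕ₀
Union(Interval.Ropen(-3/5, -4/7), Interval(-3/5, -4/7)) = Interval(-3/5, -4/7)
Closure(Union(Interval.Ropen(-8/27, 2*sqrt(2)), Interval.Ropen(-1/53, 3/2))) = Interval(-8/27, 2*sqrt(2))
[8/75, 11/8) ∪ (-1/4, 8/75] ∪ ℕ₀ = (-1/4, 11/8) ∪ ℕ₀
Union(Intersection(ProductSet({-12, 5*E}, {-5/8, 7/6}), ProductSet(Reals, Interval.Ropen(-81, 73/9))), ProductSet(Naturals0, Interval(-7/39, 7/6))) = Union(ProductSet({-12, 5*E}, {-5/8, 7/6}), ProductSet(Naturals0, Interval(-7/39, 7/6)))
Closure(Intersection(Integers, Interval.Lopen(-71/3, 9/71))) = Range(-23, 1, 1)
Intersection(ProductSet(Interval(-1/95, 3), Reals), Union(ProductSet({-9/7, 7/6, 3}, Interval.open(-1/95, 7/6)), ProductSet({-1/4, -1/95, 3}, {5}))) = Union(ProductSet({-1/95, 3}, {5}), ProductSet({7/6, 3}, Interval.open(-1/95, 7/6)))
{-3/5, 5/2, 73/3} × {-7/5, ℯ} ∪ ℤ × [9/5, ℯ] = (ℤ × [9/5, ℯ]) ∪ ({-3/5, 5/2, 73/3} × {-7/5, ℯ})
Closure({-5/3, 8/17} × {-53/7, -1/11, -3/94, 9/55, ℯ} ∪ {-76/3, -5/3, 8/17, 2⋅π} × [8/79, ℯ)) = ({-5/3, 8/17} × {-53/7, -1/11, -3/94, 9/55, ℯ}) ∪ ({-76/3, -5/3, 8/17, 2⋅π} × [8/79, ℯ])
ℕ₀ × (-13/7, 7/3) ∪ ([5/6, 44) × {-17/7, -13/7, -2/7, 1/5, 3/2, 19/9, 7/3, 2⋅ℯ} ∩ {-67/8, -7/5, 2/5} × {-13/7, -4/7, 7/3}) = ℕ₀ × (-13/7, 7/3)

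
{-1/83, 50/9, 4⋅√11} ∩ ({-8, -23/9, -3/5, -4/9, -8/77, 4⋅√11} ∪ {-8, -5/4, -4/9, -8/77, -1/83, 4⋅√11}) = {-1/83, 4⋅√11}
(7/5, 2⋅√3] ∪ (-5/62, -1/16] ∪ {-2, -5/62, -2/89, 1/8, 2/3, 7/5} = {-2, -2/89, 1/8, 2/3} ∪ [-5/62, -1/16] ∪ [7/5, 2⋅√3]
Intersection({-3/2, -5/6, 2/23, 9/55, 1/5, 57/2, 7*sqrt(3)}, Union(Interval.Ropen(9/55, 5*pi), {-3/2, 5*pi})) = {-3/2, 9/55, 1/5, 7*sqrt(3)}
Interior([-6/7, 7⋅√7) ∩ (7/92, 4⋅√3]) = (7/92, 4⋅√3)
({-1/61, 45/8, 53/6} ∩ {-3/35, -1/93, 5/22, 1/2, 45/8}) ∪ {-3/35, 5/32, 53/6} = {-3/35, 5/32, 45/8, 53/6}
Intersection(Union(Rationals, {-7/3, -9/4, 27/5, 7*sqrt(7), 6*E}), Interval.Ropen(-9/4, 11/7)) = Intersection(Interval.Ropen(-9/4, 11/7), Rationals)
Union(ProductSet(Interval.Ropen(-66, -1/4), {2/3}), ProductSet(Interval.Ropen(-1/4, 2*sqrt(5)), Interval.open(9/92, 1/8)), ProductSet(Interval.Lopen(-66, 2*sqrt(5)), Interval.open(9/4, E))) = Union(ProductSet(Interval.Ropen(-66, -1/4), {2/3}), ProductSet(Interval.Lopen(-66, 2*sqrt(5)), Interval.open(9/4, E)), ProductSet(Interval.Ropen(-1/4, 2*sqrt(5)), Interval.open(9/92, 1/8)))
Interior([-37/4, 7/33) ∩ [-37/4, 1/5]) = (-37/4, 1/5)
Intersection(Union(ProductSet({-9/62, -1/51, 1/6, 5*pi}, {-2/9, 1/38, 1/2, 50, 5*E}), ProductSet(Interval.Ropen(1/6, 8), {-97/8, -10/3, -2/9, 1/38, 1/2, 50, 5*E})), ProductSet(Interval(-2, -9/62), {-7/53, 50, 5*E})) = ProductSet({-9/62}, {50, 5*E})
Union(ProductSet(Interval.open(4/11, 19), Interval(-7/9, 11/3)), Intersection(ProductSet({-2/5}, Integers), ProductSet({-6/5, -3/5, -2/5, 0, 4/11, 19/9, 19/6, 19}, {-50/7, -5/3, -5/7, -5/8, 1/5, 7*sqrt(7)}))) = ProductSet(Interval.open(4/11, 19), Interval(-7/9, 11/3))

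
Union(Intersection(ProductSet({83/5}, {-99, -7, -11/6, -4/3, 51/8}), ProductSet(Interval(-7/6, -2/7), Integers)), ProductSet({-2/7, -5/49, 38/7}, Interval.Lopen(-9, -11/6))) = ProductSet({-2/7, -5/49, 38/7}, Interval.Lopen(-9, -11/6))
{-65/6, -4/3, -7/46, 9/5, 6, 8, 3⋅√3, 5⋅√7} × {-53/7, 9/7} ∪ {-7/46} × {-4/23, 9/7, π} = ({-7/46} × {-4/23, 9/7, π}) ∪ ({-65/6, -4/3, -7/46, 9/5, 6, 8, 3⋅√3, 5⋅√7} × {-53/7, 9/7})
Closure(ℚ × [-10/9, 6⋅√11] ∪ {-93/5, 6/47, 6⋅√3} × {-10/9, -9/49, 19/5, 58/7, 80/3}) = (ℝ × [-10/9, 6⋅√11]) ∪ ({-93/5, 6/47, 6⋅√3} × {-10/9, -9/49, 19/5, 58/7, 80/3})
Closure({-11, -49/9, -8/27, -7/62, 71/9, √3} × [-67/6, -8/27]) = {-11, -49/9, -8/27, -7/62, 71/9, √3} × [-67/6, -8/27]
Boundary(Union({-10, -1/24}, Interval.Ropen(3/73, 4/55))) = {-10, -1/24, 3/73, 4/55}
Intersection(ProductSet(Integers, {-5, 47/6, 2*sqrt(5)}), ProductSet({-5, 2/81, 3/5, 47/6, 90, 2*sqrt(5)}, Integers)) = ProductSet({-5, 90}, {-5})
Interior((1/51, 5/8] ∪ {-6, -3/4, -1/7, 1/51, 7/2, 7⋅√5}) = (1/51, 5/8)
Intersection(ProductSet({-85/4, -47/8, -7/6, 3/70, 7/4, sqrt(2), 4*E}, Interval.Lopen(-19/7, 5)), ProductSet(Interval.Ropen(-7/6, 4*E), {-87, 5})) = ProductSet({-7/6, 3/70, 7/4, sqrt(2)}, {5})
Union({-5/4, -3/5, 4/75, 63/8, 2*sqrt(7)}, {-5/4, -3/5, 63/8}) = {-5/4, -3/5, 4/75, 63/8, 2*sqrt(7)}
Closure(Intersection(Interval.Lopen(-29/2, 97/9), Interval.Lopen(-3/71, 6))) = Interval(-3/71, 6)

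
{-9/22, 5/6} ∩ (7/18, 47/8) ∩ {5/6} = {5/6}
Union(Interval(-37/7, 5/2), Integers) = Union(Integers, Interval(-37/7, 5/2))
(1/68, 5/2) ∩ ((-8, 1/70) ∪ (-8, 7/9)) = (1/68, 7/9)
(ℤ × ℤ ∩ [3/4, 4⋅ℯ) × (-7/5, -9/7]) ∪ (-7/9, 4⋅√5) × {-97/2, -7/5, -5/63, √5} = (-7/9, 4⋅√5) × {-97/2, -7/5, -5/63, √5}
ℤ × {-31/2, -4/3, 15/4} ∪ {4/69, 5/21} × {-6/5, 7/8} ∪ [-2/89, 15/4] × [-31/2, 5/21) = (ℤ × {-31/2, -4/3, 15/4}) ∪ ({4/69, 5/21} × {-6/5, 7/8}) ∪ ([-2/89, 15/4] × [-31/2, 5/21))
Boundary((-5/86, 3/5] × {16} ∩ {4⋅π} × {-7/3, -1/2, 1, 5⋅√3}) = ∅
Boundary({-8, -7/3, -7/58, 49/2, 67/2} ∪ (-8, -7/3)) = {-8, -7/3, -7/58, 49/2, 67/2}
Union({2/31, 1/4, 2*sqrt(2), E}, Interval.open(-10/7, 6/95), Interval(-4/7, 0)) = Union({2/31, 1/4, 2*sqrt(2), E}, Interval.open(-10/7, 6/95))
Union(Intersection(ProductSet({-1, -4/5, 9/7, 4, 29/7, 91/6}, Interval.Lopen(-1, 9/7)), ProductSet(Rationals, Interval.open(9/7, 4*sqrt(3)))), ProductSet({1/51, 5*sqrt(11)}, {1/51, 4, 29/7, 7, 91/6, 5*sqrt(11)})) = ProductSet({1/51, 5*sqrt(11)}, {1/51, 4, 29/7, 7, 91/6, 5*sqrt(11)})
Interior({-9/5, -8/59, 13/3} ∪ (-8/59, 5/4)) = (-8/59, 5/4)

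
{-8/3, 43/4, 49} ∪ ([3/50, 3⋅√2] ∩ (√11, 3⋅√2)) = {-8/3, 43/4, 49} ∪ (√11, 3⋅√2)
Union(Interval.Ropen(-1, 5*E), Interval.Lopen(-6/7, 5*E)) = Interval(-1, 5*E)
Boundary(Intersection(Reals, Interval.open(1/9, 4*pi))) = {1/9, 4*pi}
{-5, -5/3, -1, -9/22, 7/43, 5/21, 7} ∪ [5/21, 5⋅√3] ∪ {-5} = {-5, -5/3, -1, -9/22, 7/43} ∪ [5/21, 5⋅√3]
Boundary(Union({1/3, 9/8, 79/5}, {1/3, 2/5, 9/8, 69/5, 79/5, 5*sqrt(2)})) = {1/3, 2/5, 9/8, 69/5, 79/5, 5*sqrt(2)}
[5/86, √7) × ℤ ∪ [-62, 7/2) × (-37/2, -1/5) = ([5/86, √7) × ℤ) ∪ ([-62, 7/2) × (-37/2, -1/5))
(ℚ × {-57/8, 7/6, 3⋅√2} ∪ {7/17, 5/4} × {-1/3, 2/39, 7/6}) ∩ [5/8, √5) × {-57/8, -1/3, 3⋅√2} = ({5/4} × {-1/3}) ∪ ((ℚ ∩ [5/8, √5)) × {-57/8, 3⋅√2})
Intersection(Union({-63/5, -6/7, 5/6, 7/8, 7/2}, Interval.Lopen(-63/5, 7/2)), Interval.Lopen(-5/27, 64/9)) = Interval.Lopen(-5/27, 7/2)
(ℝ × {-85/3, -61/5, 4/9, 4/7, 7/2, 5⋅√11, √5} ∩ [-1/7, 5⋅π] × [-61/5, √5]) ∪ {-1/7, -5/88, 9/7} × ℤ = ({-1/7, -5/88, 9/7} × ℤ) ∪ ([-1/7, 5⋅π] × {-61/5, 4/9, 4/7, √5})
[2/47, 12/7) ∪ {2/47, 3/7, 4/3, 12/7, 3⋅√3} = [2/47, 12/7] ∪ {3⋅√3}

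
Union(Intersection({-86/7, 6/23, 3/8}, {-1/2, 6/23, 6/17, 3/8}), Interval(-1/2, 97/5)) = Interval(-1/2, 97/5)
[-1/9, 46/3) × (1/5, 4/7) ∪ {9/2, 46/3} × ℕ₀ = ({9/2, 46/3} × ℕ₀) ∪ ([-1/9, 46/3) × (1/5, 4/7))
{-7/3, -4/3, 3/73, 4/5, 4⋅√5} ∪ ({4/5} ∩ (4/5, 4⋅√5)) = {-7/3, -4/3, 3/73, 4/5, 4⋅√5}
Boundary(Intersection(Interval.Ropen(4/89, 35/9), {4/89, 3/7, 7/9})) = {4/89, 3/7, 7/9}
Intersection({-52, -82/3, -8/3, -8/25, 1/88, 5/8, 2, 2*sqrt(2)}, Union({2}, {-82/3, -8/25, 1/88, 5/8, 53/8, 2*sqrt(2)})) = {-82/3, -8/25, 1/88, 5/8, 2, 2*sqrt(2)}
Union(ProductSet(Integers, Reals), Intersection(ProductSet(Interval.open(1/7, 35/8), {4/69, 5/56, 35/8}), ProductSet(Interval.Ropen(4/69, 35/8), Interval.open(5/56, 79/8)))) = Union(ProductSet(Integers, Reals), ProductSet(Interval.open(1/7, 35/8), {35/8}))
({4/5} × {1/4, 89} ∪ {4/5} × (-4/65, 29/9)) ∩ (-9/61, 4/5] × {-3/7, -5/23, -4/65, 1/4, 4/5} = {4/5} × {1/4, 4/5}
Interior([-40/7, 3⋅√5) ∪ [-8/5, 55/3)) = (-40/7, 55/3)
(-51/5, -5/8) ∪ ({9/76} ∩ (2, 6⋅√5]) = (-51/5, -5/8)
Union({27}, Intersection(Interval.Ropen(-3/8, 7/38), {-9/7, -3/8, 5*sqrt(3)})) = {-3/8, 27}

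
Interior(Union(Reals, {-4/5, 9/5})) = Reals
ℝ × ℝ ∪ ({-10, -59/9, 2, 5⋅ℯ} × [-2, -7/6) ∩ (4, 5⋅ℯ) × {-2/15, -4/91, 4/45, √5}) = ℝ × ℝ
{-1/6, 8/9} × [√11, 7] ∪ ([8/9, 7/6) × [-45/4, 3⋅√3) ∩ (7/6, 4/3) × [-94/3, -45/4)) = {-1/6, 8/9} × [√11, 7]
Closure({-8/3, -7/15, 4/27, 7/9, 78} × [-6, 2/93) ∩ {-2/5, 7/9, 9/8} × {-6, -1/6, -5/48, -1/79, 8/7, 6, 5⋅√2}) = {7/9} × {-6, -1/6, -5/48, -1/79}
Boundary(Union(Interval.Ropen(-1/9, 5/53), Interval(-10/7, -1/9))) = {-10/7, 5/53}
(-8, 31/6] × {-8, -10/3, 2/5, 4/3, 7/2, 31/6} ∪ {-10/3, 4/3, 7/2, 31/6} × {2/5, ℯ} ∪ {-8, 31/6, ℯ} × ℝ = ({-8, 31/6, ℯ} × ℝ) ∪ ({-10/3, 4/3, 7/2, 31/6} × {2/5, ℯ}) ∪ ((-8, 31/6] × {-8, -10/3, 2/5, 4/3, 7/2, 31/6})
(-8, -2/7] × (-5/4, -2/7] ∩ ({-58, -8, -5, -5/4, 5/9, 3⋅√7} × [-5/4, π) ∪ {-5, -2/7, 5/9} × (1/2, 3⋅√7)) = {-5, -5/4} × (-5/4, -2/7]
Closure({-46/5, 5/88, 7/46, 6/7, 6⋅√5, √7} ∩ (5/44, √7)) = {7/46, 6/7}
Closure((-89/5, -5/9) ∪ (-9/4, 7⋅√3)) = [-89/5, 7⋅√3]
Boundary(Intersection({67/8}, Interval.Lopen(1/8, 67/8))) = {67/8}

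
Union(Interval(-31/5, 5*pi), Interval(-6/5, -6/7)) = Interval(-31/5, 5*pi)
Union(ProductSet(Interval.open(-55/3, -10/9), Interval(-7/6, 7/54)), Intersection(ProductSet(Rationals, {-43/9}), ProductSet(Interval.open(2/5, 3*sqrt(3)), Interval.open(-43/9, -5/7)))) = ProductSet(Interval.open(-55/3, -10/9), Interval(-7/6, 7/54))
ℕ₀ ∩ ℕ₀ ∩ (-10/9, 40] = {0, 1, …, 40}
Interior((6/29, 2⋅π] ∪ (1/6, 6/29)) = (1/6, 6/29) ∪ (6/29, 2⋅π)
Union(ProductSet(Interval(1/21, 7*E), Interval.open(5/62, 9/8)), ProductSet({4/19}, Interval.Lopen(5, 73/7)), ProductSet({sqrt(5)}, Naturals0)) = Union(ProductSet({4/19}, Interval.Lopen(5, 73/7)), ProductSet({sqrt(5)}, Naturals0), ProductSet(Interval(1/21, 7*E), Interval.open(5/62, 9/8)))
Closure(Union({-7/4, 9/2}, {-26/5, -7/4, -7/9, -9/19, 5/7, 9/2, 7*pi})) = {-26/5, -7/4, -7/9, -9/19, 5/7, 9/2, 7*pi}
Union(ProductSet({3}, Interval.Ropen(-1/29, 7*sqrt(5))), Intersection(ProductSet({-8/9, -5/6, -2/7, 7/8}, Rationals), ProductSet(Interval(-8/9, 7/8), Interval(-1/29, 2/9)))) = Union(ProductSet({3}, Interval.Ropen(-1/29, 7*sqrt(5))), ProductSet({-8/9, -5/6, -2/7, 7/8}, Intersection(Interval(-1/29, 2/9), Rationals)))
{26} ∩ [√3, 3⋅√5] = ∅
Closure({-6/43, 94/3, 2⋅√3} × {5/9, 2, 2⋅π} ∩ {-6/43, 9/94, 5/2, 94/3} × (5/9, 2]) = {-6/43, 94/3} × {2}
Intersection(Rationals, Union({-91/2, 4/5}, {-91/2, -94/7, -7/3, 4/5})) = {-91/2, -94/7, -7/3, 4/5}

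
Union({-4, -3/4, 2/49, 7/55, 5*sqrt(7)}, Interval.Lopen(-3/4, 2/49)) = Union({-4, 7/55, 5*sqrt(7)}, Interval(-3/4, 2/49))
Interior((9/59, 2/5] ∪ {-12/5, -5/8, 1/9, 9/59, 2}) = (9/59, 2/5)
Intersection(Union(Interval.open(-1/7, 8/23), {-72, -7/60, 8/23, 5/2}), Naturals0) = Range(0, 1, 1)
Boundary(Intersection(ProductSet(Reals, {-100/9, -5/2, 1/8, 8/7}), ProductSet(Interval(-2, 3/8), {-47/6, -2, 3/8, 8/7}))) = ProductSet(Interval(-2, 3/8), {8/7})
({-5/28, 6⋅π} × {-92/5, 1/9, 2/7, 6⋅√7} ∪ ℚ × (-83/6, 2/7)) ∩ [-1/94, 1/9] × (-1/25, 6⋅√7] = (ℚ ∩ [-1/94, 1/9]) × (-1/25, 2/7)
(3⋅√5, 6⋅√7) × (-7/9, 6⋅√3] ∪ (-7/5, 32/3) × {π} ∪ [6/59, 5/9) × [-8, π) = ((-7/5, 32/3) × {π}) ∪ ([6/59, 5/9) × [-8, π)) ∪ ((3⋅√5, 6⋅√7) × (-7/9, 6⋅√3])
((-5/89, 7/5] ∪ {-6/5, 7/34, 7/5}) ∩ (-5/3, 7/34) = {-6/5} ∪ (-5/89, 7/34)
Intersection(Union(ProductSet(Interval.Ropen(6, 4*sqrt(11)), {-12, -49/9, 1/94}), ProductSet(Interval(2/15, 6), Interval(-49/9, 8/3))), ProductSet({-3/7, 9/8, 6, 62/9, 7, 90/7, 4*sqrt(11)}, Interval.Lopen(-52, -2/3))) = Union(ProductSet({9/8, 6}, Interval(-49/9, -2/3)), ProductSet({6, 62/9, 7, 90/7}, {-12, -49/9}))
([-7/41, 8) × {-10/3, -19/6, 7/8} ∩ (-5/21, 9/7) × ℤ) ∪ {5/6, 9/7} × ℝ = {5/6, 9/7} × ℝ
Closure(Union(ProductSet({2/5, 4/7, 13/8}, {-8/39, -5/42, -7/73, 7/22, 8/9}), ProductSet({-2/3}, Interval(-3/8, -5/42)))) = Union(ProductSet({-2/3}, Interval(-3/8, -5/42)), ProductSet({2/5, 4/7, 13/8}, {-8/39, -5/42, -7/73, 7/22, 8/9}))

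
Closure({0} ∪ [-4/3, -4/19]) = [-4/3, -4/19] ∪ {0}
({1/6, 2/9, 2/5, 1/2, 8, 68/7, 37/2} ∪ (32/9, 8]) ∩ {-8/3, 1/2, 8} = {1/2, 8}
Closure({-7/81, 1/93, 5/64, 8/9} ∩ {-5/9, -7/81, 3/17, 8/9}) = {-7/81, 8/9}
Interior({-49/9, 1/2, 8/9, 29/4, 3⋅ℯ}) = ∅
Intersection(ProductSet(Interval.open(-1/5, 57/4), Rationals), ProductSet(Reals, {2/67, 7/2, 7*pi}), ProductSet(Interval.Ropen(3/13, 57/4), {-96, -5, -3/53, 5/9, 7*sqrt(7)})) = EmptySet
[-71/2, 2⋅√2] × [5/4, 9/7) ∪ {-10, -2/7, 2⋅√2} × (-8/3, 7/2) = ({-10, -2/7, 2⋅√2} × (-8/3, 7/2)) ∪ ([-71/2, 2⋅√2] × [5/4, 9/7))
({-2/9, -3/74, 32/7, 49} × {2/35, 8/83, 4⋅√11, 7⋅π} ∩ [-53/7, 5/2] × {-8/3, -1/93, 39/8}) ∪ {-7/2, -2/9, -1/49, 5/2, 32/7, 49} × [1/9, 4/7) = {-7/2, -2/9, -1/49, 5/2, 32/7, 49} × [1/9, 4/7)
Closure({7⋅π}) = {7⋅π}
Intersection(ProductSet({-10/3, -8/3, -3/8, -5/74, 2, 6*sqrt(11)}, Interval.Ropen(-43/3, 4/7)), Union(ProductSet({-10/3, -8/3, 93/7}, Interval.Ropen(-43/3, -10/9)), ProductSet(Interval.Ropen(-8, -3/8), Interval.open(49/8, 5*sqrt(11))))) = ProductSet({-10/3, -8/3}, Interval.Ropen(-43/3, -10/9))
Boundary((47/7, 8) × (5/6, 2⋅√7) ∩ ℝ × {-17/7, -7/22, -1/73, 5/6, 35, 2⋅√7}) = ∅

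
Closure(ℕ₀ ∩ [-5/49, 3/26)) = {0}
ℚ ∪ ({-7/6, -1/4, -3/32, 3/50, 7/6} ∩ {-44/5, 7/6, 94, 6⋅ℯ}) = ℚ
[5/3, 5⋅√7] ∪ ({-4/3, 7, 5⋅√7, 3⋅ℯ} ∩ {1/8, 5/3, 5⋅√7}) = [5/3, 5⋅√7]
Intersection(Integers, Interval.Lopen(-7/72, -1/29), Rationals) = EmptySet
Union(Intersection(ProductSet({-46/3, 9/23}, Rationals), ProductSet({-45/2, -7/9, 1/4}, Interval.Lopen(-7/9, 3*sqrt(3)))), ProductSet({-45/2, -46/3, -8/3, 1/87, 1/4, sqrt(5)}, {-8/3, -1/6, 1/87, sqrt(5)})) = ProductSet({-45/2, -46/3, -8/3, 1/87, 1/4, sqrt(5)}, {-8/3, -1/6, 1/87, sqrt(5)})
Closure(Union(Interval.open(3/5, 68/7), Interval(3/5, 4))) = Interval(3/5, 68/7)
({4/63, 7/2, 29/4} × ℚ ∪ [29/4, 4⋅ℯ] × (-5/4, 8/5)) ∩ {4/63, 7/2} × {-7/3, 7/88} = {4/63, 7/2} × {-7/3, 7/88}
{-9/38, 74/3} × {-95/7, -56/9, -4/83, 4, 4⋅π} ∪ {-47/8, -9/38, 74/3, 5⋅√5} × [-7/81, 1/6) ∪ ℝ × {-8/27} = (ℝ × {-8/27}) ∪ ({-9/38, 74/3} × {-95/7, -56/9, -4/83, 4, 4⋅π}) ∪ ({-47/8, -9/38, 74/3, 5⋅√5} × [-7/81, 1/6))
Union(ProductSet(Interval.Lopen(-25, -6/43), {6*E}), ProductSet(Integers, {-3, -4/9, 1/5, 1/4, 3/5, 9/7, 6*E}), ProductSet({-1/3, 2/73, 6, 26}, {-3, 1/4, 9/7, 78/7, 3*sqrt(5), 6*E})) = Union(ProductSet({-1/3, 2/73, 6, 26}, {-3, 1/4, 9/7, 78/7, 3*sqrt(5), 6*E}), ProductSet(Integers, {-3, -4/9, 1/5, 1/4, 3/5, 9/7, 6*E}), ProductSet(Interval.Lopen(-25, -6/43), {6*E}))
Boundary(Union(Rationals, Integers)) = Reals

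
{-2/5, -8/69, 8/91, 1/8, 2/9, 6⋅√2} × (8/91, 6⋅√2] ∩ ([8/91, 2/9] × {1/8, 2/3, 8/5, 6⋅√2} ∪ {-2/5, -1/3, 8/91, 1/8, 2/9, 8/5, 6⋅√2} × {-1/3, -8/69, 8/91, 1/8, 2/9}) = ({8/91, 1/8, 2/9} × {1/8, 2/3, 8/5, 6⋅√2}) ∪ ({-2/5, 8/91, 1/8, 2/9, 6⋅√2} × {1/8, 2/9})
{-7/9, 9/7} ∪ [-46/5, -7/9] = [-46/5, -7/9] ∪ {9/7}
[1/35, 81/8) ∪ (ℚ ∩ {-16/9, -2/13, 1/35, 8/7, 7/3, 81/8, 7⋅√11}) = {-16/9, -2/13} ∪ [1/35, 81/8]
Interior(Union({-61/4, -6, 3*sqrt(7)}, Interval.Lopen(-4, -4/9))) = Interval.open(-4, -4/9)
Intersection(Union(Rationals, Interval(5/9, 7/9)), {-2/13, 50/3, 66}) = {-2/13, 50/3, 66}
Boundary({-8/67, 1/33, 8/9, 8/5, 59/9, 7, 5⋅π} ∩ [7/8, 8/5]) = {8/9, 8/5}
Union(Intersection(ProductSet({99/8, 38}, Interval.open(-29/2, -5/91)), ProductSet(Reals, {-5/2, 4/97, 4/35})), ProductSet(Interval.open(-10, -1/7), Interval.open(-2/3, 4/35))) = Union(ProductSet({99/8, 38}, {-5/2}), ProductSet(Interval.open(-10, -1/7), Interval.open(-2/3, 4/35)))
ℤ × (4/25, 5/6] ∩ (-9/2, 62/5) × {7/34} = {-4, -3, …, 12} × {7/34}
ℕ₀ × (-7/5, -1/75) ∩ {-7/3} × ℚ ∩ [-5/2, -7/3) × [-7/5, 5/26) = ∅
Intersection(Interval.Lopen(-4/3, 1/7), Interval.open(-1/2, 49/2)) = Interval.Lopen(-1/2, 1/7)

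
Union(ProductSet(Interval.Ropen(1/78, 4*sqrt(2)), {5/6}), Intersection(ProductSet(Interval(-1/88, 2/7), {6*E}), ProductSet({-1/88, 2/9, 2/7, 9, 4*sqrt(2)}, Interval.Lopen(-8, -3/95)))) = ProductSet(Interval.Ropen(1/78, 4*sqrt(2)), {5/6})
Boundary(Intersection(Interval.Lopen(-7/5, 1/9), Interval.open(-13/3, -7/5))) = EmptySet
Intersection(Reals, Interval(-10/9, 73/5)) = Interval(-10/9, 73/5)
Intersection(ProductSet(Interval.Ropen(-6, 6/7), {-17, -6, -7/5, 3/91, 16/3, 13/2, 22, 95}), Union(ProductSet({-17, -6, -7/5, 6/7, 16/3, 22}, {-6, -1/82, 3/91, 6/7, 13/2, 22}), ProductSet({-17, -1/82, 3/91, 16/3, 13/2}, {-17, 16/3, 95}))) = Union(ProductSet({-6, -7/5}, {-6, 3/91, 13/2, 22}), ProductSet({-1/82, 3/91}, {-17, 16/3, 95}))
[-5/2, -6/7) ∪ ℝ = (-∞, ∞)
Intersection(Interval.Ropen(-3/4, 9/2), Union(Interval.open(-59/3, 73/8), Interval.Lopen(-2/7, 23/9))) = Interval.Ropen(-3/4, 9/2)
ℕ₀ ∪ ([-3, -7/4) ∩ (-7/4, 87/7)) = ℕ₀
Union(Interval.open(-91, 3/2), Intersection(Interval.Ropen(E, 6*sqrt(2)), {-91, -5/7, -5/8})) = Interval.open(-91, 3/2)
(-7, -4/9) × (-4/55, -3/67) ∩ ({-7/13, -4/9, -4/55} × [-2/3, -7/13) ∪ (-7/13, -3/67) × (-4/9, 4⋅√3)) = (-7/13, -4/9) × (-4/55, -3/67)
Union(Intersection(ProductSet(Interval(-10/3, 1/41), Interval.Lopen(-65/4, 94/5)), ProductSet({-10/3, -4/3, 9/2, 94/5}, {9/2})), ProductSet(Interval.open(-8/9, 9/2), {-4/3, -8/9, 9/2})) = Union(ProductSet({-10/3, -4/3}, {9/2}), ProductSet(Interval.open(-8/9, 9/2), {-4/3, -8/9, 9/2}))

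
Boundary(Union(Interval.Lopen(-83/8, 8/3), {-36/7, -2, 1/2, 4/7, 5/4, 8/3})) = {-83/8, 8/3}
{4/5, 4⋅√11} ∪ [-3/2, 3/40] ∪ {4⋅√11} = [-3/2, 3/40] ∪ {4/5, 4⋅√11}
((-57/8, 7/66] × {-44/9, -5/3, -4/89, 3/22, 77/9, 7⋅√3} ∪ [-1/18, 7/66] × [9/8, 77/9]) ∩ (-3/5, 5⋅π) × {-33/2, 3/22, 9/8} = ((-3/5, 7/66] × {3/22}) ∪ ([-1/18, 7/66] × {9/8})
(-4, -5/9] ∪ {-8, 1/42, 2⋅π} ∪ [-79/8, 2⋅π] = [-79/8, 2⋅π]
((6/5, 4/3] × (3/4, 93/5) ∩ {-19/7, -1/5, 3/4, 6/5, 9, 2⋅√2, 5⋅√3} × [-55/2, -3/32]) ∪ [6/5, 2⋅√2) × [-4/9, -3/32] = [6/5, 2⋅√2) × [-4/9, -3/32]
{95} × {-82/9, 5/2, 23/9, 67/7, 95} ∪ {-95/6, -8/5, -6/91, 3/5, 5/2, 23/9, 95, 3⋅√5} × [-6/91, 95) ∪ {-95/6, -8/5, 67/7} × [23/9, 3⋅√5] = ({95} × {-82/9, 5/2, 23/9, 67/7, 95}) ∪ ({-95/6, -8/5, 67/7} × [23/9, 3⋅√5]) ∪ ({-95/6, -8/5, -6/91, 3/5, 5/2, 23/9, 95, 3⋅√5} × [-6/91, 95))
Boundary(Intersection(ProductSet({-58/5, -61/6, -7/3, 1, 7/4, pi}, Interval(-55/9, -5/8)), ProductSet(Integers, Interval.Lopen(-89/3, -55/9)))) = ProductSet({1}, {-55/9})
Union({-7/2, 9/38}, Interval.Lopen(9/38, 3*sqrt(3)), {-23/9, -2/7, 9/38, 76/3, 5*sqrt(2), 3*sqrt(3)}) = Union({-7/2, -23/9, -2/7, 76/3, 5*sqrt(2)}, Interval(9/38, 3*sqrt(3)))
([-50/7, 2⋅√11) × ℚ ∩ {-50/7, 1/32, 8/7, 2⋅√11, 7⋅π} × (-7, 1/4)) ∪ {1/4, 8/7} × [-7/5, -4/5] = ({1/4, 8/7} × [-7/5, -4/5]) ∪ ({-50/7, 1/32, 8/7} × (ℚ ∩ (-7, 1/4)))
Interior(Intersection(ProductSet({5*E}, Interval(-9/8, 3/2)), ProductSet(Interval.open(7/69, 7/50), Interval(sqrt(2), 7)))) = EmptySet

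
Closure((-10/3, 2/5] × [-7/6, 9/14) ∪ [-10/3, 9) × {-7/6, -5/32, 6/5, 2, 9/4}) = ({-10/3, 2/5} × [-7/6, 9/14]) ∪ ([-10/3, 2/5] × {-7/6, 9/14}) ∪ ((-10/3, 2/5] × [-7/6, 9/14)) ∪ ([-10/3, 9] × {-7/6, -5/32, 6/5, 2, 9/4})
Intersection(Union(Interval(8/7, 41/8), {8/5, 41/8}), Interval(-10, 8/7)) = {8/7}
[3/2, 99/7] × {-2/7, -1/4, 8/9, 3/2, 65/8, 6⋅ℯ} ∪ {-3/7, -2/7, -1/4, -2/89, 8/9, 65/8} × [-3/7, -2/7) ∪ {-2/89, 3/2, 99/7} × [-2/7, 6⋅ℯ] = ({-2/89, 3/2, 99/7} × [-2/7, 6⋅ℯ]) ∪ ({-3/7, -2/7, -1/4, -2/89, 8/9, 65/8} × [-3/7, -2/7)) ∪ ([3/2, 99/7] × {-2/7, -1/4, 8/9, 3/2, 65/8, 6⋅ℯ})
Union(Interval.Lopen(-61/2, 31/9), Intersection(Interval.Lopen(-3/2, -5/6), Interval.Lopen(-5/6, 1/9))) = Interval.Lopen(-61/2, 31/9)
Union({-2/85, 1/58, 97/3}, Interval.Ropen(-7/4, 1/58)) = Union({97/3}, Interval(-7/4, 1/58))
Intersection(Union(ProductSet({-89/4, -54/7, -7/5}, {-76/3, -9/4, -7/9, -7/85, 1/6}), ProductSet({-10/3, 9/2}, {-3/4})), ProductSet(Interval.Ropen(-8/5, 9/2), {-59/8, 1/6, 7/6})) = ProductSet({-7/5}, {1/6})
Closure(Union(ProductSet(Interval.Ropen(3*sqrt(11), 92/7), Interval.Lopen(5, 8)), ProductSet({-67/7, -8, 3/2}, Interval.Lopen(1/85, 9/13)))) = Union(ProductSet({92/7, 3*sqrt(11)}, Interval(5, 8)), ProductSet({-67/7, -8, 3/2}, Interval(1/85, 9/13)), ProductSet(Interval(3*sqrt(11), 92/7), {5, 8}), ProductSet(Interval.Ropen(3*sqrt(11), 92/7), Interval.Lopen(5, 8)))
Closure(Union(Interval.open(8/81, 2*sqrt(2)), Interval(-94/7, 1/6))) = Interval(-94/7, 2*sqrt(2))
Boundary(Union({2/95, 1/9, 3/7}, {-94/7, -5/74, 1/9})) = {-94/7, -5/74, 2/95, 1/9, 3/7}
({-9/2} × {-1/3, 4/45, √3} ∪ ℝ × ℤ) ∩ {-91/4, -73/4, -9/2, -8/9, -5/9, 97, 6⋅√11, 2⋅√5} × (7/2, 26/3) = {-91/4, -73/4, -9/2, -8/9, -5/9, 97, 6⋅√11, 2⋅√5} × {4, 5, …, 8}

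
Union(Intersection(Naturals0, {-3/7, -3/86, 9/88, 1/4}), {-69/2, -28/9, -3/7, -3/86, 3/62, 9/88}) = {-69/2, -28/9, -3/7, -3/86, 3/62, 9/88}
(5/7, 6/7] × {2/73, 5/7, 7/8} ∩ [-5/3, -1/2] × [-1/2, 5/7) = ∅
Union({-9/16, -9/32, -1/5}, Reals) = Reals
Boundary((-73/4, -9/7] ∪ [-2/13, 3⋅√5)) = {-73/4, -9/7, -2/13, 3⋅√5}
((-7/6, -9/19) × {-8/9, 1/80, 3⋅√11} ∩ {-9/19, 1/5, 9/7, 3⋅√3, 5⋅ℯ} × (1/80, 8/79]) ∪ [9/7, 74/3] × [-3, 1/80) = [9/7, 74/3] × [-3, 1/80)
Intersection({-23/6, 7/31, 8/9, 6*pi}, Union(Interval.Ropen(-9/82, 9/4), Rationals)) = {-23/6, 7/31, 8/9}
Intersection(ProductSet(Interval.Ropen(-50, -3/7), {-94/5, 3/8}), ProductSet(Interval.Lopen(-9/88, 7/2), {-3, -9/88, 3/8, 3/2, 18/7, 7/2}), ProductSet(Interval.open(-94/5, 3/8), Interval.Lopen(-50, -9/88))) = EmptySet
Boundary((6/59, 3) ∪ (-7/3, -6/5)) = {-7/3, -6/5, 6/59, 3}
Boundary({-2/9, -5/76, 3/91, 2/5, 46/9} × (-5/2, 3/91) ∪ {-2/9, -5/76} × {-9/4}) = {-2/9, -5/76, 3/91, 2/5, 46/9} × [-5/2, 3/91]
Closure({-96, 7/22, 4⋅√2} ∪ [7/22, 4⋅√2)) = {-96} ∪ [7/22, 4⋅√2]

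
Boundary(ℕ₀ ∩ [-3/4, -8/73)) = ∅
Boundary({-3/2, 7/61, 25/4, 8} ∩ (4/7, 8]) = {25/4, 8}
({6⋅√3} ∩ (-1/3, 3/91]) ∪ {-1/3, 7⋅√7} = {-1/3, 7⋅√7}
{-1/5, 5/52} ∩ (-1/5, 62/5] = {5/52}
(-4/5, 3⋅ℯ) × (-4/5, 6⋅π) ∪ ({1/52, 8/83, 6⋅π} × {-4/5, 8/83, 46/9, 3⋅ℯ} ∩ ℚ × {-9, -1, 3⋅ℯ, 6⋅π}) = (-4/5, 3⋅ℯ) × (-4/5, 6⋅π)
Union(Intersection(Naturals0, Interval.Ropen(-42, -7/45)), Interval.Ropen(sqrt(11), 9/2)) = Interval.Ropen(sqrt(11), 9/2)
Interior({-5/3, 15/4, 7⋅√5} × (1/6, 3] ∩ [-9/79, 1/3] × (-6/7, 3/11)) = ∅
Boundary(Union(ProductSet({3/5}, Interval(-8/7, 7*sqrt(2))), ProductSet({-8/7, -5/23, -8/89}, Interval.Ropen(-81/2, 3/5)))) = Union(ProductSet({3/5}, Interval(-8/7, 7*sqrt(2))), ProductSet({-8/7, -5/23, -8/89}, Interval(-81/2, 3/5)))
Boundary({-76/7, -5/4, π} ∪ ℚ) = ℝ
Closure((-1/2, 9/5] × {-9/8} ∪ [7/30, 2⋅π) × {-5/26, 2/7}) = ([-1/2, 9/5] × {-9/8}) ∪ ([7/30, 2⋅π] × {-5/26, 2/7})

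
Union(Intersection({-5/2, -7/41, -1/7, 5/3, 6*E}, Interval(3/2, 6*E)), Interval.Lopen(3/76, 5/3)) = Union({6*E}, Interval.Lopen(3/76, 5/3))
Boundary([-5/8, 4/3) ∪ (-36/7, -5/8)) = {-36/7, 4/3}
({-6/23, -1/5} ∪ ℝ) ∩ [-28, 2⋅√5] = [-28, 2⋅√5]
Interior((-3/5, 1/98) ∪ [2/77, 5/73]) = (-3/5, 1/98) ∪ (2/77, 5/73)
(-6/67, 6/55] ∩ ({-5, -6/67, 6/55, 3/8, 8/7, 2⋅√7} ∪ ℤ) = {0} ∪ {6/55}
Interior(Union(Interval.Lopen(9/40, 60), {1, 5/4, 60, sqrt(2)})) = Interval.open(9/40, 60)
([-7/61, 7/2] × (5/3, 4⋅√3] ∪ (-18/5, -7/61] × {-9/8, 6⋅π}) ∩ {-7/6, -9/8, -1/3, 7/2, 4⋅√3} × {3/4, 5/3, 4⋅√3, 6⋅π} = ({7/2} × {4⋅√3}) ∪ ({-7/6, -9/8, -1/3} × {6⋅π})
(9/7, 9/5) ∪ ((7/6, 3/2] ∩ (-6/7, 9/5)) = (7/6, 9/5)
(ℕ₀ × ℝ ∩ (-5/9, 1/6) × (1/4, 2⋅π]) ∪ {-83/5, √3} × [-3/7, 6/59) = ({-83/5, √3} × [-3/7, 6/59)) ∪ ({0} × (1/4, 2⋅π])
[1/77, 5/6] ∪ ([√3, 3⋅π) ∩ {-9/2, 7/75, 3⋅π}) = [1/77, 5/6]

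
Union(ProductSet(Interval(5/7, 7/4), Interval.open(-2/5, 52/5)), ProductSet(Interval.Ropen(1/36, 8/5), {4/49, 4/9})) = Union(ProductSet(Interval.Ropen(1/36, 8/5), {4/49, 4/9}), ProductSet(Interval(5/7, 7/4), Interval.open(-2/5, 52/5)))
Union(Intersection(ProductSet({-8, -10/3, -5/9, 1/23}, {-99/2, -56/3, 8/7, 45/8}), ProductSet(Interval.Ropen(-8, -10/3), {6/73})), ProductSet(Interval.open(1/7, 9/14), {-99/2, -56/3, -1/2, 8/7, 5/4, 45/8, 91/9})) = ProductSet(Interval.open(1/7, 9/14), {-99/2, -56/3, -1/2, 8/7, 5/4, 45/8, 91/9})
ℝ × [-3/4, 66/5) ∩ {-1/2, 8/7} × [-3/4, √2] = {-1/2, 8/7} × [-3/4, √2]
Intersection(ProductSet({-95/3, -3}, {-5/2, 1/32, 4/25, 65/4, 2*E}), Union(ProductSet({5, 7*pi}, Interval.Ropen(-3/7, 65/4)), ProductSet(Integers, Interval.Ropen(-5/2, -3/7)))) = ProductSet({-3}, {-5/2})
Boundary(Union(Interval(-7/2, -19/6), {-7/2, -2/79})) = {-7/2, -19/6, -2/79}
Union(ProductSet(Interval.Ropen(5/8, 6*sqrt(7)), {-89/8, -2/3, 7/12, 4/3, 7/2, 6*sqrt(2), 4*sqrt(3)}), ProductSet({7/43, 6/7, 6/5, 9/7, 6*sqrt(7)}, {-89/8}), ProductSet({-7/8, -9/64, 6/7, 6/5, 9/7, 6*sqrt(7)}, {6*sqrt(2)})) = Union(ProductSet({7/43, 6/7, 6/5, 9/7, 6*sqrt(7)}, {-89/8}), ProductSet({-7/8, -9/64, 6/7, 6/5, 9/7, 6*sqrt(7)}, {6*sqrt(2)}), ProductSet(Interval.Ropen(5/8, 6*sqrt(7)), {-89/8, -2/3, 7/12, 4/3, 7/2, 6*sqrt(2), 4*sqrt(3)}))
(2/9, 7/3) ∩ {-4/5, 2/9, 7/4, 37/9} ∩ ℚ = {7/4}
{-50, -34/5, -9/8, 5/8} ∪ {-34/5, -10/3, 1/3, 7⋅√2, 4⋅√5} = {-50, -34/5, -10/3, -9/8, 1/3, 5/8, 7⋅√2, 4⋅√5}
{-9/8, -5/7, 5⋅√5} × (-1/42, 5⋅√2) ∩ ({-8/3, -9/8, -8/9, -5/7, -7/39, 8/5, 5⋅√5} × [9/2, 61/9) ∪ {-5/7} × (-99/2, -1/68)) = ({-5/7} × (-1/42, -1/68)) ∪ ({-9/8, -5/7, 5⋅√5} × [9/2, 61/9))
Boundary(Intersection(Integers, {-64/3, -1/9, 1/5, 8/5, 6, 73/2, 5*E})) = {6}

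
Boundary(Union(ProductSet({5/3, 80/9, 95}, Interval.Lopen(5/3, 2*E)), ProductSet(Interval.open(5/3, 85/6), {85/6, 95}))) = Union(ProductSet({5/3, 80/9, 95}, Interval(5/3, 2*E)), ProductSet(Interval(5/3, 85/6), {85/6, 95}))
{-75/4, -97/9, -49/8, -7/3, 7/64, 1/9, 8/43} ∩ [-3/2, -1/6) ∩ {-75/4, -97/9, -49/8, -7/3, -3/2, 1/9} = ∅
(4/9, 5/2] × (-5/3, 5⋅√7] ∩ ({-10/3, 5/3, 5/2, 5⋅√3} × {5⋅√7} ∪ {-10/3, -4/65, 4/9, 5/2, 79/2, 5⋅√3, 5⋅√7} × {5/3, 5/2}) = ({5/2} × {5/3, 5/2}) ∪ ({5/3, 5/2} × {5⋅√7})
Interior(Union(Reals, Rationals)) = Reals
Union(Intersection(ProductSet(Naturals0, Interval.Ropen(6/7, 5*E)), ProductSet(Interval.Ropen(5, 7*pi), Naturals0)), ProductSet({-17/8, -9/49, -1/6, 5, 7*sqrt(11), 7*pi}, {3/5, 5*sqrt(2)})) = Union(ProductSet({-17/8, -9/49, -1/6, 5, 7*sqrt(11), 7*pi}, {3/5, 5*sqrt(2)}), ProductSet(Range(5, 22, 1), Range(1, 14, 1)))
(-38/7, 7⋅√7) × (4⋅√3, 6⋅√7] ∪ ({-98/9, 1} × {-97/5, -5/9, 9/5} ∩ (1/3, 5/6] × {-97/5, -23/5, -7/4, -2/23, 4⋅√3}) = (-38/7, 7⋅√7) × (4⋅√3, 6⋅√7]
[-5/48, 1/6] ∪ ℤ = ℤ ∪ [-5/48, 1/6]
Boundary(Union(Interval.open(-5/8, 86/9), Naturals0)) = Union(Complement(Naturals0, Interval.open(-5/8, 86/9)), {-5/8, 86/9})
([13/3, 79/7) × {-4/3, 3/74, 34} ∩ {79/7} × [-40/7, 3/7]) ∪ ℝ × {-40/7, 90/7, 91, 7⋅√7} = ℝ × {-40/7, 90/7, 91, 7⋅√7}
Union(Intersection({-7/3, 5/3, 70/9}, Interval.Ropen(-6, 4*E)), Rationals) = Rationals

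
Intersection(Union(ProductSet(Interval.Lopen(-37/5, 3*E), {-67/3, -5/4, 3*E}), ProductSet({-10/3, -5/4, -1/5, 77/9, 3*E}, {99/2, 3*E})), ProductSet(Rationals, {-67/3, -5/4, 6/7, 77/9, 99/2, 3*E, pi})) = Union(ProductSet({-10/3, -5/4, -1/5, 77/9}, {99/2, 3*E}), ProductSet(Intersection(Interval.Lopen(-37/5, 3*E), Rationals), {-67/3, -5/4, 3*E}))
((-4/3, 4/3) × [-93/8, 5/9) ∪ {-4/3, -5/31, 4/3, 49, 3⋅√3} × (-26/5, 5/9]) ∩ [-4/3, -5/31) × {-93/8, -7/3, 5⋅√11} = ({-4/3} × {-7/3}) ∪ ((-4/3, -5/31) × {-93/8, -7/3})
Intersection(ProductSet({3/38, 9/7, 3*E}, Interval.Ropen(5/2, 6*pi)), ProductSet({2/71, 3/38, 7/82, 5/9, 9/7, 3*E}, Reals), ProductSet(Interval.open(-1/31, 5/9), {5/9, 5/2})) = ProductSet({3/38}, {5/2})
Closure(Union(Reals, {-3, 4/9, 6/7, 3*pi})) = Reals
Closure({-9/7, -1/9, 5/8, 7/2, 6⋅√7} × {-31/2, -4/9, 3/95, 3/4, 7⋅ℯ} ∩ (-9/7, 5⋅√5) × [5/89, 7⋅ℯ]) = {-1/9, 5/8, 7/2} × {3/4, 7⋅ℯ}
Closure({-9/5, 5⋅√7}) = {-9/5, 5⋅√7}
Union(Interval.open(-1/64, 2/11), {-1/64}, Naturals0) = Union(Interval.Ropen(-1/64, 2/11), Naturals0)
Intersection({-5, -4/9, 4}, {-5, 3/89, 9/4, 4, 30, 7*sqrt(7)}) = {-5, 4}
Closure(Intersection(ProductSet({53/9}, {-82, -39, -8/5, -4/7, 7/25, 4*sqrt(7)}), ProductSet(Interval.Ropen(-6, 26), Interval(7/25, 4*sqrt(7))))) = ProductSet({53/9}, {7/25, 4*sqrt(7)})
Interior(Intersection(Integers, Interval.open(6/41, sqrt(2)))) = EmptySet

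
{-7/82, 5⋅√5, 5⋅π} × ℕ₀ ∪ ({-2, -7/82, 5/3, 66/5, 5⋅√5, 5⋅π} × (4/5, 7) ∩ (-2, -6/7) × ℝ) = {-7/82, 5⋅√5, 5⋅π} × ℕ₀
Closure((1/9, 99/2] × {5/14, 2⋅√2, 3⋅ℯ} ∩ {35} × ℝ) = {35} × {5/14, 2⋅√2, 3⋅ℯ}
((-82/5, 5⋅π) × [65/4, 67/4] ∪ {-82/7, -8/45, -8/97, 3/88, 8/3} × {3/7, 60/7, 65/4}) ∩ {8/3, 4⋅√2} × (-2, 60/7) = {8/3} × {3/7}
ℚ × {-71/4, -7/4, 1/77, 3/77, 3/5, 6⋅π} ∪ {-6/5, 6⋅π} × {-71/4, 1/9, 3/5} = ({-6/5, 6⋅π} × {-71/4, 1/9, 3/5}) ∪ (ℚ × {-71/4, -7/4, 1/77, 3/77, 3/5, 6⋅π})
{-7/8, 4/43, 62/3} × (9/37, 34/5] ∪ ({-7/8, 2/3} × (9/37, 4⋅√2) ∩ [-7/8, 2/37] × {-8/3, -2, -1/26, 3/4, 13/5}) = {-7/8, 4/43, 62/3} × (9/37, 34/5]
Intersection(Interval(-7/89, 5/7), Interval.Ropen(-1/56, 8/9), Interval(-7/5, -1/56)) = {-1/56}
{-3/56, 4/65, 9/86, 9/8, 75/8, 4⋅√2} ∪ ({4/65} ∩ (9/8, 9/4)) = {-3/56, 4/65, 9/86, 9/8, 75/8, 4⋅√2}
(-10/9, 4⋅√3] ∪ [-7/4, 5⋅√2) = [-7/4, 5⋅√2)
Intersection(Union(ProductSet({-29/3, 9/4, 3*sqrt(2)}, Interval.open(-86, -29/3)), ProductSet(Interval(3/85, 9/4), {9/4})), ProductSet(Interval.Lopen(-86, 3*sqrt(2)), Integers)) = ProductSet({-29/3, 9/4, 3*sqrt(2)}, Range(-85, -9, 1))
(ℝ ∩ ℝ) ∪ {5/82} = ℝ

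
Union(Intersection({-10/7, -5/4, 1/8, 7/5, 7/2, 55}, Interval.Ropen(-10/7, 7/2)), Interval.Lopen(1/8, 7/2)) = Union({-10/7, -5/4}, Interval(1/8, 7/2))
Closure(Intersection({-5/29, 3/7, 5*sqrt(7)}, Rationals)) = {-5/29, 3/7}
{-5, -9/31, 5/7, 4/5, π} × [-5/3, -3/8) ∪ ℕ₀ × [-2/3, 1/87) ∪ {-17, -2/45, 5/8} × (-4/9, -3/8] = (ℕ₀ × [-2/3, 1/87)) ∪ ({-17, -2/45, 5/8} × (-4/9, -3/8]) ∪ ({-5, -9/31, 5/7, 4/5, π} × [-5/3, -3/8))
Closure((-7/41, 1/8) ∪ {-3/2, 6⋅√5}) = {-3/2, 6⋅√5} ∪ [-7/41, 1/8]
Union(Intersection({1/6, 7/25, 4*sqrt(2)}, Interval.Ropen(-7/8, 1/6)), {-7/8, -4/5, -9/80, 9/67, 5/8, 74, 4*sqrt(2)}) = {-7/8, -4/5, -9/80, 9/67, 5/8, 74, 4*sqrt(2)}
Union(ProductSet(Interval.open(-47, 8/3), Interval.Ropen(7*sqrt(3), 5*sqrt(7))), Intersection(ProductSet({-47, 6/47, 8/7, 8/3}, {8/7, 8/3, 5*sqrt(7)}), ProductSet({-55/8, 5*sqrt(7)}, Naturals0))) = ProductSet(Interval.open(-47, 8/3), Interval.Ropen(7*sqrt(3), 5*sqrt(7)))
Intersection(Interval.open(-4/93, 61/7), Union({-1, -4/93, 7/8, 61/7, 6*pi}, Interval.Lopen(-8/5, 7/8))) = Interval.Lopen(-4/93, 7/8)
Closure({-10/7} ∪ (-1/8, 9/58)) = {-10/7} ∪ [-1/8, 9/58]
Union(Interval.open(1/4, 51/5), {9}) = Interval.open(1/4, 51/5)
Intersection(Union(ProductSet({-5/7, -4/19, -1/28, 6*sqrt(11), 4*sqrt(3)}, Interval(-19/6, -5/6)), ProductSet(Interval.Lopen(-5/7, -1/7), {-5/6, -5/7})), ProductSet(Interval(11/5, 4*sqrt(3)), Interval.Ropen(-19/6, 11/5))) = ProductSet({4*sqrt(3)}, Interval(-19/6, -5/6))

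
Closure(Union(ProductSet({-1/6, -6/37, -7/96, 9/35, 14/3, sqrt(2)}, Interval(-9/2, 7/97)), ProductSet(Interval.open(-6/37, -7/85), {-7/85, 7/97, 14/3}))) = Union(ProductSet({-1/6, -6/37, -7/96, 9/35, 14/3, sqrt(2)}, Interval(-9/2, 7/97)), ProductSet(Interval(-6/37, -7/85), {-7/85, 7/97, 14/3}))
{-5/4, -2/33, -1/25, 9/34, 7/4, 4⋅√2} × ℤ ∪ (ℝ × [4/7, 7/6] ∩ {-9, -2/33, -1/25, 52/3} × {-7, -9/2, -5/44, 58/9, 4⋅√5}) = {-5/4, -2/33, -1/25, 9/34, 7/4, 4⋅√2} × ℤ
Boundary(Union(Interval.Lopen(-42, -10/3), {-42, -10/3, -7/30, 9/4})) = {-42, -10/3, -7/30, 9/4}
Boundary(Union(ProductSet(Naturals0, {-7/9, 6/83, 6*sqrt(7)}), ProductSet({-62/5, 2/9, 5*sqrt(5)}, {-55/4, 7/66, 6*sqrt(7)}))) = Union(ProductSet({-62/5, 2/9, 5*sqrt(5)}, {-55/4, 7/66, 6*sqrt(7)}), ProductSet(Naturals0, {-7/9, 6/83, 6*sqrt(7)}))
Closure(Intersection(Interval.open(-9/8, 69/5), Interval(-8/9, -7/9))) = Interval(-8/9, -7/9)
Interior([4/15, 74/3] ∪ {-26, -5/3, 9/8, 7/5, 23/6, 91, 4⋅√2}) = (4/15, 74/3)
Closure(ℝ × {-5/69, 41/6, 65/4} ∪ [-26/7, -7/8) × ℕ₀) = (ℝ × {-5/69, 41/6, 65/4}) ∪ ([-26/7, -7/8] × ℕ₀)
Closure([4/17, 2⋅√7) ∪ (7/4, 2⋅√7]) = [4/17, 2⋅√7]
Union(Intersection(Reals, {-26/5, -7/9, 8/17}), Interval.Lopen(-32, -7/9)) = Union({8/17}, Interval.Lopen(-32, -7/9))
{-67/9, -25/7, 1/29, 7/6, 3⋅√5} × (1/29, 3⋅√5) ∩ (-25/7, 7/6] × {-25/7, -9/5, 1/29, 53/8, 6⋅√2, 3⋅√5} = {1/29, 7/6} × {53/8}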